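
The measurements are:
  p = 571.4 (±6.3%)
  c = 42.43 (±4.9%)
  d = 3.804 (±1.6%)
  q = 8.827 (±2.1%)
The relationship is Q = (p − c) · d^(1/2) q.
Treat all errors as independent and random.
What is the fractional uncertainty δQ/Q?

Let u = p − c = 529.0. δu = √(δp² + δc²) = √(1300 + 4.32) = 36.1, so δu/u = 0.0682.
Q is then a monomial in u, d, q:
δQ/Q = √((δu/u)² + (½·δd/d)² + (1·δq/q)²) = √(0.00465 + 6.4e-05 + 0.000441) = 0.0718

0.0718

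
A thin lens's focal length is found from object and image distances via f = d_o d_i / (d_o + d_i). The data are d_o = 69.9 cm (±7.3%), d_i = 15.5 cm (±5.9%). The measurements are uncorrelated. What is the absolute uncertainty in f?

0.635 cm

∂f/∂d_o = (d_i/(d_o+d_i))² = 0.0329;  ∂f/∂d_i = (d_o/(d_o+d_i))² = 0.670
δf = √((∂f/∂d_o · δd_o)² + (∂f/∂d_i · δd_i)²) = √(0.0283 + 0.375) = 0.635 cm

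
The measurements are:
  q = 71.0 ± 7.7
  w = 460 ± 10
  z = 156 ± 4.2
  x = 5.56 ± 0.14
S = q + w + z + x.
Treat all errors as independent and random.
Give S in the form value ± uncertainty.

693 ± 13.3

For a sum/difference, combine absolute errors in quadrature:
  (δq)² = 59.3;  (δw)² = 100;  (δz)² = 17.6;  (δx)² = 0.0196
δS = √(177) = 13.3
S = 693.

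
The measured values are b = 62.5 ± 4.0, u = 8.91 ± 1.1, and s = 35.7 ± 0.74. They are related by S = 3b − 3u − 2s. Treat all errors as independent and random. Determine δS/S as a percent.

14.0%

Absolute uncertainties add in quadrature for a linear combination:
  (3·δb)² = 144;  (3·δu)² = 10.9;  (2·δs)² = 2.19
δS = √(157) = 12.5
S = 89.4, so δS/S = 12.5/89.4 = 0.140.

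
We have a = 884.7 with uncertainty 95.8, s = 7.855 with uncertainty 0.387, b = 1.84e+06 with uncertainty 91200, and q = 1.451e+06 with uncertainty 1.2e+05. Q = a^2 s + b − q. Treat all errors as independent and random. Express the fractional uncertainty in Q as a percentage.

21.0%

Let p = a^2·s = 6.148e+06. δp/p = √((2·δa/a)² + (1·δs/s)²) = √(0.0469 + 0.00243) = 0.222, so δp = 1.37e+06.
Q = p + b − q: δQ = √(δp² + δb² + δq²) = √(1.86e+12 + 8.32e+09 + 1.44e+10) = 1.37e+06
Q = 6.537e+06, so δQ/Q = 1.37e+06/6.537e+06 = 0.210.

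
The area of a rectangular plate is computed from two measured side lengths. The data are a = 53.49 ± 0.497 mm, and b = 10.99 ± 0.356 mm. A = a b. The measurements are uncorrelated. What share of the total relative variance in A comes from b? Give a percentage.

(δA/A)² = (1·δa/a)² + (1·δb/b)²
  a term: (1×0.00929)² = 8.63e-05
  b term: (1×0.0324)² = 0.00105
Total = 0.00114. Share from b = 0.00105/0.00114 = 0.924.

92.4%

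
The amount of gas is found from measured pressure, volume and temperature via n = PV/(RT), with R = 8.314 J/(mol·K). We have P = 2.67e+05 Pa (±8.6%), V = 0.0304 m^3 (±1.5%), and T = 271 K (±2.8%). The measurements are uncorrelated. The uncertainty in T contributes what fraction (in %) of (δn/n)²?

(δn/n)² = (1·δP/P)² + (1·δV/V)² + (-1·δT/T)²
  P term: (1×0.0860)² = 0.00740
  V term: (1×0.0150)² = 0.000225
  T term: (-1×0.0280)² = 0.000784
Total = 0.00840. Share from T = 0.000784/0.00840 = 0.0933.

9.33%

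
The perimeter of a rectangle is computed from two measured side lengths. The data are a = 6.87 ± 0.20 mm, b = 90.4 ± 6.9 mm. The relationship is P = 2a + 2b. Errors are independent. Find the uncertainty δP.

13.8 mm

P is a linear combination, so absolute uncertainties add in quadrature:
  (2·δa)² = 0.160;  (2·δb)² = 190
δP = √(191) = 13.8 mm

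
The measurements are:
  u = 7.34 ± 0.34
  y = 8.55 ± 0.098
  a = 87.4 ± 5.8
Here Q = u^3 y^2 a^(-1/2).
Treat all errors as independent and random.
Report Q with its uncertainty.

3090 ± 447

Each factor contributes (exponent × relative error)² to (δQ/Q)²:
  (3·δu/u)² = (3×0.0463)² = 0.0193;  (2·δy/y)² = (2×0.0115)² = 0.000526;  (−½·δa/a)² = (-0.5×0.0664)² = 0.00110
δQ/Q = √(0.0209) = 0.145
Q = 3090, so δQ = 0.145 × 3090 = 447.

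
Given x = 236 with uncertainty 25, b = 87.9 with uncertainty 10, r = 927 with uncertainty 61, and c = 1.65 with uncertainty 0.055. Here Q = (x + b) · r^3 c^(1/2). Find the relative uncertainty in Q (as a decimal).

Let u = x + b = 324. δu = √(δx² + δb²) = √(625 + 100) = 26.9, so δu/u = 0.0831.
Q is then a monomial in u, r, c:
δQ/Q = √((δu/u)² + (3·δr/r)² + (½·δc/c)²) = √(0.00691 + 0.0390 + 0.000278) = 0.215

0.215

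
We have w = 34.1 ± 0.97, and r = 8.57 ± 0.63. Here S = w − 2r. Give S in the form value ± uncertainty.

S is a linear combination, so absolute uncertainties add in quadrature:
  (δw)² = 0.941;  (2·δr)² = 1.59
δS = √(2.53) = 1.59
S = 17.0.

17.0 ± 1.59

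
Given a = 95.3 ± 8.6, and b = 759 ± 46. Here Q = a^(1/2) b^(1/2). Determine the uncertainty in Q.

Q is a product of powers, so relative uncertainties combine in quadrature:
  (½·δa/a)² = (0.5×0.0902)² = 0.00204;  (½·δb/b)² = (0.5×0.0606)² = 0.000918
δQ/Q = √(0.00295) = 0.0544
Q = 269, so δQ = 0.0544 × 269 = 14.6.

14.6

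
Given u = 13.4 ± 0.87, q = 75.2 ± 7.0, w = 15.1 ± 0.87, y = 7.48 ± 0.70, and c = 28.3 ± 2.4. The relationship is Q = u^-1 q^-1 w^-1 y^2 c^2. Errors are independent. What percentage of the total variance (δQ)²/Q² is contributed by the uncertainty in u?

5.27%

(δQ/Q)² = (-1·δu/u)² + (-1·δq/q)² + (-1·δw/w)² + (2·δy/y)² + (2·δc/c)²
  u term: (-1×0.0649)² = 0.00422
  q term: (-1×0.0931)² = 0.00866
  w term: (-1×0.0576)² = 0.00332
  y term: (2×0.0936)² = 0.0350
  c term: (2×0.0848)² = 0.0288
Total = 0.0800. Share from u = 0.00422/0.0800 = 0.0527.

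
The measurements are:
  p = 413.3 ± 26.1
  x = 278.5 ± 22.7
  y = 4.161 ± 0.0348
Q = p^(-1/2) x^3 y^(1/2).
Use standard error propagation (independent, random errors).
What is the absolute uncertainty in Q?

Q is a product of powers, so relative uncertainties combine in quadrature:
  (−½·δp/p)² = (-0.5×0.0632)² = 0.000997;  (3·δx/x)² = (3×0.0815)² = 0.0598;  (½·δy/y)² = (0.5×0.00836)² = 1.75e-05
δQ/Q = √(0.0608) = 0.247
Q = 2.167e+06, so δQ = 0.247 × 2.167e+06 = 5.34e+05.

5.34e+05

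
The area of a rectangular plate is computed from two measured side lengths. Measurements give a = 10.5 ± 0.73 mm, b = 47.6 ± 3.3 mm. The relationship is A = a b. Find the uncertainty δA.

Each factor contributes (exponent × relative error)² to (δA/A)²:
  (1·δa/a)² = (1×0.0695)² = 0.00483;  (1·δb/b)² = (1×0.0693)² = 0.00481
δA/A = √(0.00964) = 0.0982
A = 500 mm^2, so δA = 0.0982 × 500 = 49.1 mm^2.

49.1 mm^2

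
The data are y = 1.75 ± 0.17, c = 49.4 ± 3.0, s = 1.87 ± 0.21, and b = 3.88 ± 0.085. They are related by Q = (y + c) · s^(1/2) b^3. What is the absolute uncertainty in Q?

Let u = y + c = 51.1. δu = √(δy² + δc²) = √(0.0289 + 9.00) = 3.00, so δu/u = 0.0587.
Q is then a monomial in u, s, b:
δQ/Q = √((δu/u)² + (½·δs/s)² + (3·δb/b)²) = √(0.00345 + 0.00315 + 0.00432) = 0.105
Q = 4090, so δQ = 0.105 × 4090 = 427.

427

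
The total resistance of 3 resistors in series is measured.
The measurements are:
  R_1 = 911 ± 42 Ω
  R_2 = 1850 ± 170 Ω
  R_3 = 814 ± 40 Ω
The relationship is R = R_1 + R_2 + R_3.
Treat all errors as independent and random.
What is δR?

180 Ω

Each term contributes (cᵢ δxᵢ)² to (δR)²:
  (δR_1)² = 1760;  (δR_2)² = 28900;  (δR_3)² = 1600
δR = √(32300) = 180 Ω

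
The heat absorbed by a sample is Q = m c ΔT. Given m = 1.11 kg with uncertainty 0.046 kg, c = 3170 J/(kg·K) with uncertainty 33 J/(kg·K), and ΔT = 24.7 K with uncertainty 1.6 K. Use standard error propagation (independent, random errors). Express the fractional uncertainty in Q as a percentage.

Since Q is a product/quotient, work with relative uncertainties:
  (1·δm/m)² = (1×0.0414)² = 0.00172;  (1·δc/c)² = (1×0.0104)² = 0.000108;  (1·δΔT/ΔT)² = (1×0.0648)² = 0.00420
δQ/Q = √(0.00602) = 0.0776

7.76%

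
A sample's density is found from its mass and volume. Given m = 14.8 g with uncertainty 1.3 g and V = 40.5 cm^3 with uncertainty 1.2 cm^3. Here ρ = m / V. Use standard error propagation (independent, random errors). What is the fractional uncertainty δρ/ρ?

0.0927

Relative error in a monomial: (δρ/ρ)² = Σ (nᵢ · δxᵢ/xᵢ)².
  (1·δm/m)² = (1×0.0878)² = 0.00772;  (-1·δV/V)² = (-1×0.0296)² = 0.000878
δρ/ρ = √(0.00859) = 0.0927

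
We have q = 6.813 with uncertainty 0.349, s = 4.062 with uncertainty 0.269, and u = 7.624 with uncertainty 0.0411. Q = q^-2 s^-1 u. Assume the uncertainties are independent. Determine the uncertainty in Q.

0.00494

Products/powers → add relative errors in quadrature, weighted by exponent:
  (-2·δq/q)² = (-2×0.0512)² = 0.0105;  (-1·δs/s)² = (-1×0.0662)² = 0.00439;  (1·δu/u)² = (1×0.00539)² = 2.91e-05
δQ/Q = √(0.0149) = 0.122
Q = 0.04044, so δQ = 0.122 × 0.04044 = 0.00494.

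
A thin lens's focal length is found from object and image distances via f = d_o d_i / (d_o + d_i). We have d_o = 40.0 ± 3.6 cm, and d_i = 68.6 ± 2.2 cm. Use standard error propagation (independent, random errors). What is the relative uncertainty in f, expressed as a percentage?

∂f/∂d_o = (d_i/(d_o+d_i))² = 0.399;  ∂f/∂d_i = (d_o/(d_o+d_i))² = 0.136
δf = √((∂f/∂d_o · δd_o)² + (∂f/∂d_i · δd_i)²) = √(2.06 + 0.0891) = 1.47 cm
f = 25.3 cm, so δf/f = 1.47/25.3 = 0.0581.

5.81%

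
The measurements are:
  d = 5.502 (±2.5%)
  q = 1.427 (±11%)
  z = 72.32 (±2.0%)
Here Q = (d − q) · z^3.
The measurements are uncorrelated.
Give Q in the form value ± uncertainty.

Let u = d − q = 4.075. δu = √(δd² + δq²) = √(0.0189 + 0.0246) = 0.209, so δu/u = 0.0512.
Q is then a monomial in u, z:
δQ/Q = √((δu/u)² + (3·δz/z)²) = √(0.00262 + 0.00360) = 0.0789
Q = 1.541e+06, so δQ = 0.0789 × 1.541e+06 = 1.22e+05.

(1.541 ± 0.122) × 10^6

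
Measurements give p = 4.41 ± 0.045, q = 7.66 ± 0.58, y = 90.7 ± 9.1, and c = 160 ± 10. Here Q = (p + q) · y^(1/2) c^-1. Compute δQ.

0.0672

Let u = p + q = 12.1. δu = √(δp² + δq²) = √(0.00202 + 0.336) = 0.582, so δu/u = 0.0482.
Q is then a monomial in u, y, c:
δQ/Q = √((δu/u)² + (½·δy/y)² + (-1·δc/c)²) = √(0.00232 + 0.00252 + 0.00391) = 0.0935
Q = 0.718, so δQ = 0.0935 × 0.718 = 0.0672.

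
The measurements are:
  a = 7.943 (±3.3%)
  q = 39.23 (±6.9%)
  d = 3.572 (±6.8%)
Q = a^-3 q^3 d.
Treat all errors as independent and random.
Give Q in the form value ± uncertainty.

430.3 ± 103

Each factor contributes (exponent × relative error)² to (δQ/Q)²:
  (-3·δa/a)² = (-3×0.0330)² = 0.00980;  (3·δq/q)² = (3×0.0690)² = 0.0428;  (1·δd/d)² = (1×0.0680)² = 0.00462
δQ/Q = √(0.0573) = 0.239
Q = 430.3, so δQ = 0.239 × 430.3 = 103.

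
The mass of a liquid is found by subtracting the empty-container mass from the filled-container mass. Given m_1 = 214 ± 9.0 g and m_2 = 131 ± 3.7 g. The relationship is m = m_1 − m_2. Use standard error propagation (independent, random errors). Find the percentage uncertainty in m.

m is a linear combination, so absolute uncertainties add in quadrature:
  (δm_1)² = 81.0;  (δm_2)² = 13.7
δm = √(94.7) = 9.73 g
m = 83.0 g, so δm/m = 9.73/83.0 = 0.117.

11.7%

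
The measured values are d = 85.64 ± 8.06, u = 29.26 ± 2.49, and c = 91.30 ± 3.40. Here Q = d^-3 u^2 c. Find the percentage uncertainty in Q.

33.2%

Q is a product of powers, so relative uncertainties combine in quadrature:
  (-3·δd/d)² = (-3×0.0941)² = 0.0797;  (2·δu/u)² = (2×0.0851)² = 0.0290;  (1·δc/c)² = (1×0.0372)² = 0.00139
δQ/Q = √(0.110) = 0.332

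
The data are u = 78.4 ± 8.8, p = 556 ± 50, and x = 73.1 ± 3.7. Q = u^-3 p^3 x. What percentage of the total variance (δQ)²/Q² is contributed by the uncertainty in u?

60.1%

(δQ/Q)² = (-3·δu/u)² + (3·δp/p)² + (1·δx/x)²
  u term: (-3×0.112)² = 0.113
  p term: (3×0.0899)² = 0.0728
  x term: (1×0.0506)² = 0.00256
Total = 0.189. Share from u = 0.113/0.189 = 0.601.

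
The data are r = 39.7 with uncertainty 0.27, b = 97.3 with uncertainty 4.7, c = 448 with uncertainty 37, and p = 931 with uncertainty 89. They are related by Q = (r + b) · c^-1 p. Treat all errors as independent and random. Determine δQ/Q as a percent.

13.1%

Let u = r + b = 137. δu = √(δr² + δb²) = √(0.0729 + 22.1) = 4.71, so δu/u = 0.0344.
Q is then a monomial in u, c, p:
δQ/Q = √((δu/u)² + (-1·δc/c)² + (1·δp/p)²) = √(0.00118 + 0.00682 + 0.00914) = 0.131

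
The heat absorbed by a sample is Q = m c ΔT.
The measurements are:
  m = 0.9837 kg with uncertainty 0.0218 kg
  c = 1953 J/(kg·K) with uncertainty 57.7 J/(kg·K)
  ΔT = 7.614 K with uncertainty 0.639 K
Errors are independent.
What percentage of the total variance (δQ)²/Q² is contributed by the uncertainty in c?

10.4%

(δQ/Q)² = (1·δm/m)² + (1·δc/c)² + (1·δΔT/ΔT)²
  m term: (1×0.0222)² = 0.000491
  c term: (1×0.0295)² = 0.000873
  ΔT term: (1×0.0839)² = 0.00704
Total = 0.00841. Share from c = 0.000873/0.00841 = 0.104.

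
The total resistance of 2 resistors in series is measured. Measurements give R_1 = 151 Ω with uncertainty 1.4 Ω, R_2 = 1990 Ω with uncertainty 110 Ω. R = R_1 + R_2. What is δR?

Each term contributes (cᵢ δxᵢ)² to (δR)²:
  (δR_1)² = 1.96;  (δR_2)² = 12100
δR = √(12100) = 110 Ω

110 Ω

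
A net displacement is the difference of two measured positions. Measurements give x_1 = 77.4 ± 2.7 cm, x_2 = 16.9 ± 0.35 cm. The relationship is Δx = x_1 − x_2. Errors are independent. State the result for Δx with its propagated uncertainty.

For a sum/difference, combine absolute errors in quadrature:
  (δx_1)² = 7.29;  (δx_2)² = 0.122
δΔx = √(7.41) = 2.72 cm
Δx = 60.5 cm.

60.5 ± 2.72 cm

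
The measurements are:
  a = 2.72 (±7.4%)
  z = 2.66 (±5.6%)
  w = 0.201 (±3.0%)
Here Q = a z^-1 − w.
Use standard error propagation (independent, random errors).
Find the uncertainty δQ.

Let p = a·z^-1 = 1.02. δp/p = √((1·δa/a)² + (-1·δz/z)²) = √(0.00548 + 0.00314) = 0.0928, so δp = 0.0949.
Q = p − w: δQ = √(δp² + δw²) = √(0.00900 + 3.64e-05) = 0.0951

0.0951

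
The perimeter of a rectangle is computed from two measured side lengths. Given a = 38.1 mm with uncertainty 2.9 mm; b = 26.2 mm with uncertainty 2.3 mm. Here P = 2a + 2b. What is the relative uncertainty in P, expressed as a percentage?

5.76%

P is a linear combination, so absolute uncertainties add in quadrature:
  (2·δa)² = 33.6;  (2·δb)² = 21.2
δP = √(54.8) = 7.40 mm
P = 129 mm, so δP/P = 7.40/129 = 0.0576.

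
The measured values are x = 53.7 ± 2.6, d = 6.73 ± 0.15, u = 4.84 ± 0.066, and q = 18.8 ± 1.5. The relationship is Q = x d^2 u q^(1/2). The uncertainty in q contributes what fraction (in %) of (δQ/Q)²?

26.1%

(δQ/Q)² = (1·δx/x)² + (2·δd/d)² + (1·δu/u)² + (½·δq/q)²
  x term: (1×0.0484)² = 0.00234
  d term: (2×0.0223)² = 0.00199
  u term: (1×0.0136)² = 0.000186
  q term: (0.5×0.0798)² = 0.00159
Total = 0.00611. Share from q = 0.00159/0.00611 = 0.261.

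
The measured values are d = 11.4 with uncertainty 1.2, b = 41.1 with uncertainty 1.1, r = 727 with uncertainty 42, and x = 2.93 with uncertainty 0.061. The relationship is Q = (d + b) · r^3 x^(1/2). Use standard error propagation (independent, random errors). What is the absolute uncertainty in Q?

Let u = d + b = 52.5. δu = √(δd² + δb²) = √(1.44 + 1.21) = 1.63, so δu/u = 0.0310.
Q is then a monomial in u, r, x:
δQ/Q = √((δu/u)² + (3·δr/r)² + (½·δx/x)²) = √(0.000961 + 0.0300 + 0.000108) = 0.176
Q = 3.45e+10, so δQ = 0.176 × 3.45e+10 = 6.09e+09.

6.09e+09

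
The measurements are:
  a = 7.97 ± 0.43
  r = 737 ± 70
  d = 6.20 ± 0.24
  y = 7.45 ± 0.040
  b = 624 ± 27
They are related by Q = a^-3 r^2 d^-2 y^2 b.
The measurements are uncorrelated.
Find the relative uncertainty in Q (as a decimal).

0.265

Relative error in a monomial: (δQ/Q)² = Σ (nᵢ · δxᵢ/xᵢ)².
  (-3·δa/a)² = (-3×0.0540)² = 0.0262;  (2·δr/r)² = (2×0.0950)² = 0.0361;  (-2·δd/d)² = (-2×0.0387)² = 0.00599;  (2·δy/y)² = (2×0.00537)² = 0.000115;  (1·δb/b)² = (1×0.0433)² = 0.00187
δQ/Q = √(0.0703) = 0.265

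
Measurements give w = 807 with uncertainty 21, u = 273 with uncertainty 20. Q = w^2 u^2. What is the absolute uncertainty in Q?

7.55e+09

Products/powers → add relative errors in quadrature, weighted by exponent:
  (2·δw/w)² = (2×0.0260)² = 0.00271;  (2·δu/u)² = (2×0.0733)² = 0.0215
δQ/Q = √(0.0242) = 0.155
Q = 4.85e+10, so δQ = 0.155 × 4.85e+10 = 7.55e+09.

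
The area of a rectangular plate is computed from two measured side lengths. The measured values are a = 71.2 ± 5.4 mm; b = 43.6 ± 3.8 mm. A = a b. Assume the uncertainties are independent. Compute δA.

For a monomial A ∝ a, b, fractional errors add in quadrature:
  (1·δa/a)² = (1×0.0758)² = 0.00575;  (1·δb/b)² = (1×0.0872)² = 0.00760
δA/A = √(0.0133) = 0.116
A = 3100 mm^2, so δA = 0.116 × 3100 = 359 mm^2.

359 mm^2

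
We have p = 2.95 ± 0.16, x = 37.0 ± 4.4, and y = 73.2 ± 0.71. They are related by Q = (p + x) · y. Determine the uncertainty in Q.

Let u = p + x = 40.0. δu = √(δp² + δx²) = √(0.0256 + 19.4) = 4.40, so δu/u = 0.110.
Q is then a monomial in u, y:
δQ/Q = √((δu/u)² + (1·δy/y)²) = √(0.0121 + 9.41e-05) = 0.111
Q = 2920, so δQ = 0.111 × 2920 = 324.

324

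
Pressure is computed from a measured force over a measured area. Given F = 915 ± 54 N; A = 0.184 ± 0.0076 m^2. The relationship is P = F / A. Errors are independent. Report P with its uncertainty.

Each factor contributes (exponent × relative error)² to (δP/P)²:
  (1·δF/F)² = (1×0.0590)² = 0.00348;  (-1·δA/A)² = (-1×0.0413)² = 0.00171
δP/P = √(0.00519) = 0.0720
P = 4970 Pa, so δP = 0.0720 × 4970 = 358 Pa.

4970 ± 358 Pa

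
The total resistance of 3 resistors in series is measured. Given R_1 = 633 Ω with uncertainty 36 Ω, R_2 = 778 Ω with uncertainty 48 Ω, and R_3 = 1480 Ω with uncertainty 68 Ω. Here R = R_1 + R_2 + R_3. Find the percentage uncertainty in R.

Sums and differences: (δR)² = Σ (cᵢ δxᵢ)².
  (δR_1)² = 1300;  (δR_2)² = 2300;  (δR_3)² = 4620
δR = √(8220) = 90.7 Ω
R = 2890 Ω, so δR/R = 90.7/2890 = 0.0314.

3.14%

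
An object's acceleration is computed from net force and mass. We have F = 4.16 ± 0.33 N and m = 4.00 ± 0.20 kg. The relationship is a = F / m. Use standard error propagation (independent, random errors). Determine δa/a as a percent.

9.38%

a is a product of powers, so relative uncertainties combine in quadrature:
  (1·δF/F)² = (1×0.0793)² = 0.00629;  (-1·δm/m)² = (-1×0.0500)² = 0.00250
δa/a = √(0.00879) = 0.0938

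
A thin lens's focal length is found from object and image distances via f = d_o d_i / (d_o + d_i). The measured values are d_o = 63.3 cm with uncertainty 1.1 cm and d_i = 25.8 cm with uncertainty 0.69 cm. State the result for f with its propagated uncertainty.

∂f/∂d_o = (d_i/(d_o+d_i))² = 0.0838;  ∂f/∂d_i = (d_o/(d_o+d_i))² = 0.505
δf = √((∂f/∂d_o · δd_o)² + (∂f/∂d_i · δd_i)²) = √(0.00851 + 0.121) = 0.360 cm
f = 18.3 cm.

18.3 ± 0.360 cm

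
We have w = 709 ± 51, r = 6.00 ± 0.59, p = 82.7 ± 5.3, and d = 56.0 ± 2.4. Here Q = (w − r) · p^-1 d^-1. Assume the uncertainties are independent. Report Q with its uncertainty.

Let u = w − r = 703. δu = √(δw² + δr²) = √(2600 + 0.348) = 51.0, so δu/u = 0.0726.
Q is then a monomial in u, p, d:
δQ/Q = √((δu/u)² + (-1·δp/p)² + (-1·δd/d)²) = √(0.00526 + 0.00411 + 0.00184) = 0.106
Q = 0.152, so δQ = 0.106 × 0.152 = 0.0161.

0.152 ± 0.0161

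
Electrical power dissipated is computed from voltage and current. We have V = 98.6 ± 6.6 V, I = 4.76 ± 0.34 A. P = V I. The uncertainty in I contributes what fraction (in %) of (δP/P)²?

(δP/P)² = (1·δV/V)² + (1·δI/I)²
  V term: (1×0.0669)² = 0.00448
  I term: (1×0.0714)² = 0.00510
Total = 0.00958. Share from I = 0.00510/0.00958 = 0.532.

53.2%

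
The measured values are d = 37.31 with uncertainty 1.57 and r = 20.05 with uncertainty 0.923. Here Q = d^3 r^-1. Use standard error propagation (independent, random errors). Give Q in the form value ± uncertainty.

Relative error in a monomial: (δQ/Q)² = Σ (nᵢ · δxᵢ/xᵢ)².
  (3·δd/d)² = (3×0.0421)² = 0.0159;  (-1·δr/r)² = (-1×0.0460)² = 0.00212
δQ/Q = √(0.0181) = 0.134
Q = 2590, so δQ = 0.134 × 2590 = 348.

2590 ± 348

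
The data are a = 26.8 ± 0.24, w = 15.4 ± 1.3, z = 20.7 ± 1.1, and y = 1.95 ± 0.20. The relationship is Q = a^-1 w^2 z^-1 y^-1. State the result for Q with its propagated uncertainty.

0.219 ± 0.0449

For a monomial Q ∝ a^-1, w^2, z^-1, y^-1, fractional errors add in quadrature:
  (-1·δa/a)² = (-1×0.00896)² = 8.02e-05;  (2·δw/w)² = (2×0.0844)² = 0.0285;  (-1·δz/z)² = (-1×0.0531)² = 0.00282;  (-1·δy/y)² = (-1×0.103)² = 0.0105
δQ/Q = √(0.0419) = 0.205
Q = 0.219, so δQ = 0.205 × 0.219 = 0.0449.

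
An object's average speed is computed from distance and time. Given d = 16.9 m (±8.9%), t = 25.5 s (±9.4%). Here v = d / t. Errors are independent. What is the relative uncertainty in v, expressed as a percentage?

Relative error in a monomial: (δv/v)² = Σ (nᵢ · δxᵢ/xᵢ)².
  (1·δd/d)² = (1×0.0890)² = 0.00792;  (-1·δt/t)² = (-1×0.0940)² = 0.00884
δv/v = √(0.0168) = 0.129

12.9%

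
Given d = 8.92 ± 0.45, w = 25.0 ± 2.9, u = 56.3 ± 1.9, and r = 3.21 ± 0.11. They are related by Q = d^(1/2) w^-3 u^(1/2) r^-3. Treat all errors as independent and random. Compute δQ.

1.58e-05

For a monomial Q ∝ d^(1/2), w^-3, u^(1/2), r^-3, fractional errors add in quadrature:
  (½·δd/d)² = (0.5×0.0504)² = 0.000636;  (-3·δw/w)² = (-3×0.116)² = 0.121;  (½·δu/u)² = (0.5×0.0337)² = 0.000285;  (-3·δr/r)² = (-3×0.0343)² = 0.0106
δQ/Q = √(0.133) = 0.364
Q = 4.34e-05, so δQ = 0.364 × 4.34e-05 = 1.58e-05.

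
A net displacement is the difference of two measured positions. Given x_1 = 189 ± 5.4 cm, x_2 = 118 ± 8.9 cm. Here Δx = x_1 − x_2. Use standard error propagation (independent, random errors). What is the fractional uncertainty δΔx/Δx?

Sums and differences: (δΔx)² = Σ (cᵢ δxᵢ)².
  (δx_1)² = 29.2;  (δx_2)² = 79.2
δΔx = √(108) = 10.4 cm
Δx = 71.0 cm, so δΔx/Δx = 10.4/71.0 = 0.147.

0.147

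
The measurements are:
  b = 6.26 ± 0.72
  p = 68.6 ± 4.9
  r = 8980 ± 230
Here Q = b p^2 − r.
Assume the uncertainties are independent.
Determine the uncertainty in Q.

Let w = b·p^2 = 29500. δw/w = √((1·δb/b)² + (2·δp/p)²) = √(0.0132 + 0.0204) = 0.183, so δw = 5400.
Q = w − r: δQ = √(δw² + δr²) = √(2.92e+07 + 52900) = 5410

5410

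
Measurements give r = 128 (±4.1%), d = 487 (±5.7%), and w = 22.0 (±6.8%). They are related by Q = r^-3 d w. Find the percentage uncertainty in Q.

Relative error in a monomial: (δQ/Q)² = Σ (nᵢ · δxᵢ/xᵢ)².
  (-3·δr/r)² = (-3×0.0410)² = 0.0151;  (1·δd/d)² = (1×0.0570)² = 0.00325;  (1·δw/w)² = (1×0.0680)² = 0.00462
δQ/Q = √(0.0230) = 0.152

15.2%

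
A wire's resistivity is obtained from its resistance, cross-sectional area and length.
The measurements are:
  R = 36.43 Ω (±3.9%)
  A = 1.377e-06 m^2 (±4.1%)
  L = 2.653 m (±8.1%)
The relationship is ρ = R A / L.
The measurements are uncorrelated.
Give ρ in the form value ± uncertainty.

Each factor contributes (exponent × relative error)² to (δρ/ρ)²:
  (1·δR/R)² = (1×0.0390)² = 0.00152;  (1·δA/A)² = (1×0.0410)² = 0.00168;  (-1·δL/L)² = (-1×0.0810)² = 0.00656
δρ/ρ = √(0.00976) = 0.0988
ρ = 1.891e-05 Ω·m, so δρ = 0.0988 × 1.891e-05 = 1.87e-06 Ω·m.

(1.891 ± 0.187) × 10^-5 Ω·m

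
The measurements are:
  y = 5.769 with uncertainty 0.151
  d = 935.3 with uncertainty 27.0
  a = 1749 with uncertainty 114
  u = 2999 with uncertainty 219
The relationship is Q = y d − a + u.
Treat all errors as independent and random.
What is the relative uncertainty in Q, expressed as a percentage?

4.88%

Let p = y·d = 5396. δp/p = √((1·δy/y)² + (1·δd/d)²) = √(0.000685 + 0.000833) = 0.0390, so δp = 210.
Q = p − a + u: δQ = √(δp² + δa² + δu²) = √(44200 + 13000 + 48000) = 324
Q = 6646, so δQ/Q = 324/6646 = 0.0488.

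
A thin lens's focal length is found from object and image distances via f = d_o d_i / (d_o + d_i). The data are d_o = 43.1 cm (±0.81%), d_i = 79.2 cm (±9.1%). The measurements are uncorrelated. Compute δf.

0.907 cm

∂f/∂d_o = (d_i/(d_o+d_i))² = 0.419;  ∂f/∂d_i = (d_o/(d_o+d_i))² = 0.124
δf = √((∂f/∂d_o · δd_o)² + (∂f/∂d_i · δd_i)²) = √(0.0214 + 0.801) = 0.907 cm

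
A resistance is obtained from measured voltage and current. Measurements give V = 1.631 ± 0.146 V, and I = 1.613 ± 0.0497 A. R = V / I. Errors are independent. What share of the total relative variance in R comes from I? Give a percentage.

10.6%

(δR/R)² = (1·δV/V)² + (-1·δI/I)²
  V term: (1×0.0895)² = 0.00801
  I term: (-1×0.0308)² = 0.000949
Total = 0.00896. Share from I = 0.000949/0.00896 = 0.106.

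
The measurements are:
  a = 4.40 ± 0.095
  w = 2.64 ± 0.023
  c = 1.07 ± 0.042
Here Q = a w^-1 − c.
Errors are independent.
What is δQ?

Let p = a·w^-1 = 1.67. δp/p = √((1·δa/a)² + (-1·δw/w)²) = √(0.000466 + 7.59e-05) = 0.0233, so δp = 0.0388.
Q = p − c: δQ = √(δp² + δc²) = √(0.00151 + 0.00176) = 0.0572

0.0572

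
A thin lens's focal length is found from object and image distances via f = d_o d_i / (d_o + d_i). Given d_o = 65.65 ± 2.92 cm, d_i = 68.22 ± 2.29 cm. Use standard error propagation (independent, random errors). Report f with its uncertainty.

∂f/∂d_o = (d_i/(d_o+d_i))² = 0.260;  ∂f/∂d_i = (d_o/(d_o+d_i))² = 0.240
δf = √((∂f/∂d_o · δd_o)² + (∂f/∂d_i · δd_i)²) = √(0.575 + 0.303) = 0.937 cm
f = 33.46 cm.

33.46 ± 0.937 cm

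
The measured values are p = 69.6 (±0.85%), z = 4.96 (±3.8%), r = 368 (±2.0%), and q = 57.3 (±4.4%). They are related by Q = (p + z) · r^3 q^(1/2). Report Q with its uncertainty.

(2.81 ± 0.181) × 10^10

Let u = p + z = 74.6. δu = √(δp² + δz²) = √(0.350 + 0.0355) = 0.621, so δu/u = 0.00833.
Q is then a monomial in u, r, q:
δQ/Q = √((δu/u)² + (3·δr/r)² + (½·δq/q)²) = √(6.93e-05 + 0.00360 + 0.000484) = 0.0644
Q = 2.81e+10, so δQ = 0.0644 × 2.81e+10 = 1.81e+09.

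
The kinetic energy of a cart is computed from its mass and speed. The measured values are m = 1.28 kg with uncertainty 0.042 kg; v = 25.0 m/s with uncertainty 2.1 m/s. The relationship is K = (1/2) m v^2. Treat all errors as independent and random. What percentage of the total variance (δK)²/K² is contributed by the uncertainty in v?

(δK/K)² = (1·δm/m)² + (2·δv/v)²
  m term: (1×0.0328)² = 0.00108
  v term: (2×0.0840)² = 0.0282
Total = 0.0293. Share from v = 0.0282/0.0293 = 0.963.

96.3%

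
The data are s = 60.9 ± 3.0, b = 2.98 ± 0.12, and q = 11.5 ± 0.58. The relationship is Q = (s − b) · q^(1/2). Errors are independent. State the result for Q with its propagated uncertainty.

196 ± 11.3

Let u = s − b = 57.9. δu = √(δs² + δb²) = √(9.00 + 0.0144) = 3.00, so δu/u = 0.0518.
Q is then a monomial in u, q:
δQ/Q = √((δu/u)² + (½·δq/q)²) = √(0.00269 + 0.000636) = 0.0576
Q = 196, so δQ = 0.0576 × 196 = 11.3.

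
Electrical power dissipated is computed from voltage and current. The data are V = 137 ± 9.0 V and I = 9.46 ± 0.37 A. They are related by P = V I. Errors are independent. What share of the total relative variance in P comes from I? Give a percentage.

26.2%

(δP/P)² = (1·δV/V)² + (1·δI/I)²
  V term: (1×0.0657)² = 0.00432
  I term: (1×0.0391)² = 0.00153
Total = 0.00585. Share from I = 0.00153/0.00585 = 0.262.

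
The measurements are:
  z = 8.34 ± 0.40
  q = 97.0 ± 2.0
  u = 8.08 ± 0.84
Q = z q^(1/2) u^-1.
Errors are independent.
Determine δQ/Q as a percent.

11.5%

Products/powers → add relative errors in quadrature, weighted by exponent:
  (1·δz/z)² = (1×0.0480)² = 0.00230;  (½·δq/q)² = (0.5×0.0206)² = 0.000106;  (-1·δu/u)² = (-1×0.104)² = 0.0108
δQ/Q = √(0.0132) = 0.115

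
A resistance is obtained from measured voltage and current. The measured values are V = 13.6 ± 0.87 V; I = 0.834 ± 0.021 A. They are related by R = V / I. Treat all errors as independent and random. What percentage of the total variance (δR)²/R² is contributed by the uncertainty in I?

(δR/R)² = (1·δV/V)² + (-1·δI/I)²
  V term: (1×0.0640)² = 0.00409
  I term: (-1×0.0252)² = 0.000634
Total = 0.00473. Share from I = 0.000634/0.00473 = 0.134.

13.4%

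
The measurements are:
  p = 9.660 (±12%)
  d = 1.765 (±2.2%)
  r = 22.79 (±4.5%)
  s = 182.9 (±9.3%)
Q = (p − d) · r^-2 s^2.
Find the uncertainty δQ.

129

Let u = p − d = 7.895. δu = √(δp² + δd²) = √(1.34 + 0.00151) = 1.16, so δu/u = 0.147.
Q is then a monomial in u, r, s:
δQ/Q = √((δu/u)² + (-2·δr/r)² + (2·δs/s)²) = √(0.0216 + 0.00810 + 0.0346) = 0.254
Q = 508.5, so δQ = 0.254 × 508.5 = 129.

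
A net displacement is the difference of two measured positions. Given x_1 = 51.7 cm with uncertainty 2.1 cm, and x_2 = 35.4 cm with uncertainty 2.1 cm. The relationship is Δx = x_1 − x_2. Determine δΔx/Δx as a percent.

Absolute uncertainties add in quadrature for a linear combination:
  (δx_1)² = 4.41;  (δx_2)² = 4.41
δΔx = √(8.82) = 2.97 cm
Δx = 16.3 cm, so δΔx/Δx = 2.97/16.3 = 0.182.

18.2%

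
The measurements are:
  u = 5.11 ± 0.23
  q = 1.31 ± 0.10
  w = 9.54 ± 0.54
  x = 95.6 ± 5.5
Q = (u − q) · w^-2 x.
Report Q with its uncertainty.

Let h = u − q = 3.80. δh = √(δu² + δq²) = √(0.0529 + 0.0100) = 0.251, so δh/h = 0.0660.
Q is then a monomial in h, w, x:
δQ/Q = √((δh/h)² + (-2·δw/w)² + (1·δx/x)²) = √(0.00436 + 0.0128 + 0.00331) = 0.143
Q = 3.99, so δQ = 0.143 × 3.99 = 0.571.

3.99 ± 0.571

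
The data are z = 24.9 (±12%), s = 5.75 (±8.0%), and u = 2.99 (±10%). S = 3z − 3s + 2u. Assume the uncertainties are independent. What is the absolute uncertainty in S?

Sums and differences: (δS)² = Σ (cᵢ δxᵢ)².
  (3·δz)² = 80.4;  (3·δs)² = 1.90;  (2·δu)² = 0.358
δS = √(82.6) = 9.09

9.09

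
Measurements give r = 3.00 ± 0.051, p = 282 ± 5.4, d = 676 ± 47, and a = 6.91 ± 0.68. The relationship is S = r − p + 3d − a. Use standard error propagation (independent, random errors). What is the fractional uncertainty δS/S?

0.0810

Sums and differences: (δS)² = Σ (cᵢ δxᵢ)².
  (δr)² = 0.00260;  (δp)² = 29.2;  (3·δd)² = 19900;  (δa)² = 0.462
δS = √(19900) = 141
S = 1740, so δS/S = 141/1740 = 0.0810.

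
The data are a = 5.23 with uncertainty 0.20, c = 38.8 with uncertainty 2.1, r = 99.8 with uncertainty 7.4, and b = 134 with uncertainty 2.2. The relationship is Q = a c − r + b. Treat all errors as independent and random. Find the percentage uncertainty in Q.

Let p = a·c = 203. δp/p = √((1·δa/a)² + (1·δc/c)²) = √(0.00146 + 0.00293) = 0.0663, so δp = 13.4.
Q = p − r + b: δQ = √(δp² + δr² + δb²) = √(181 + 54.8 + 4.84) = 15.5
Q = 237, so δQ/Q = 15.5/237 = 0.0654.

6.54%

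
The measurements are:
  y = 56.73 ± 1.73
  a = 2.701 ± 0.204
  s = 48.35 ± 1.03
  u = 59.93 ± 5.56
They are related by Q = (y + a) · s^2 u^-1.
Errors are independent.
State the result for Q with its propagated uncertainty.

Let w = y + a = 59.43. δw = √(δy² + δa²) = √(2.99 + 0.0416) = 1.74, so δw/w = 0.0293.
Q is then a monomial in w, s, u:
δQ/Q = √((δw/w)² + (2·δs/s)² + (-1·δu/u)²) = √(0.000859 + 0.00182 + 0.00861) = 0.106
Q = 2318, so δQ = 0.106 × 2318 = 246.

2318 ± 246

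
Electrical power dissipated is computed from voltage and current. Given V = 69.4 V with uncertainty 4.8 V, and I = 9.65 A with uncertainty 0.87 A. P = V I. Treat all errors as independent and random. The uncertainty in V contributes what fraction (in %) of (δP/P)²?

37.0%

(δP/P)² = (1·δV/V)² + (1·δI/I)²
  V term: (1×0.0692)² = 0.00478
  I term: (1×0.0902)² = 0.00813
Total = 0.0129. Share from V = 0.00478/0.0129 = 0.370.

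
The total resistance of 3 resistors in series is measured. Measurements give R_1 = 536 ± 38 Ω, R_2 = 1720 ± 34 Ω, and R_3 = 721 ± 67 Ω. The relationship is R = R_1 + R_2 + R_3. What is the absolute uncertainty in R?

84.2 Ω

Absolute uncertainties add in quadrature for a linear combination:
  (δR_1)² = 1440;  (δR_2)² = 1160;  (δR_3)² = 4490
δR = √(7090) = 84.2 Ω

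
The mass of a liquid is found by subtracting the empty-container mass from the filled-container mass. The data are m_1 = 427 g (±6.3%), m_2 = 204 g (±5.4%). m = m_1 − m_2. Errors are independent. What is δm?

Sums and differences: (δm)² = Σ (cᵢ δxᵢ)².
  (δm_1)² = 724;  (δm_2)² = 121
δm = √(845) = 29.1 g

29.1 g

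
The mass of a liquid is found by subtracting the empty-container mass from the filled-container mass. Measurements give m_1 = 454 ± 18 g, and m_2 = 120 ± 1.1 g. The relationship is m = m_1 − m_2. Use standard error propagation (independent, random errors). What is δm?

18.0 g

m is a linear combination, so absolute uncertainties add in quadrature:
  (δm_1)² = 324;  (δm_2)² = 1.21
δm = √(325) = 18.0 g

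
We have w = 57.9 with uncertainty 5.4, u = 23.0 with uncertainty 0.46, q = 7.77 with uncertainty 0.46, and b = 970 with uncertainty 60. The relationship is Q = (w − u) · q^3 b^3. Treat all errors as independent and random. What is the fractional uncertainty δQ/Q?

Let h = w − u = 34.9. δh = √(δw² + δu²) = √(29.2 + 0.212) = 5.42, so δh/h = 0.155.
Q is then a monomial in h, q, b:
δQ/Q = √((δh/h)² + (3·δq/q)² + (3·δb/b)²) = √(0.0241 + 0.0315 + 0.0344) = 0.300

0.300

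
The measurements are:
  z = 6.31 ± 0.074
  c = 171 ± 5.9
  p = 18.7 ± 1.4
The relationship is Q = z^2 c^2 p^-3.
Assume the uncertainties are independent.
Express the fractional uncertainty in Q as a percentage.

Q is a product of powers, so relative uncertainties combine in quadrature:
  (2·δz/z)² = (2×0.0117)² = 0.000550;  (2·δc/c)² = (2×0.0345)² = 0.00476;  (-3·δp/p)² = (-3×0.0749)² = 0.0504
δQ/Q = √(0.0558) = 0.236

23.6%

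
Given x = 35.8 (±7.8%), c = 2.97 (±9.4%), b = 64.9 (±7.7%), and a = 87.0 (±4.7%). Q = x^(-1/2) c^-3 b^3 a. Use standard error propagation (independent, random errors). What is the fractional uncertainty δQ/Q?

0.370

Since Q is a product/quotient, work with relative uncertainties:
  (−½·δx/x)² = (-0.5×0.0780)² = 0.00152;  (-3·δc/c)² = (-3×0.0940)² = 0.0795;  (3·δb/b)² = (3×0.0770)² = 0.0534;  (1·δa/a)² = (1×0.0470)² = 0.00221
δQ/Q = √(0.137) = 0.370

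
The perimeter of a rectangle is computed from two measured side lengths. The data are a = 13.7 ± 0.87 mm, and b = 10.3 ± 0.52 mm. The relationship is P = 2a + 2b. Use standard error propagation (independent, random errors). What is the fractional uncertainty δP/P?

0.0422

For a sum/difference, combine absolute errors in quadrature:
  (2·δa)² = 3.03;  (2·δb)² = 1.08
δP = √(4.11) = 2.03 mm
P = 48.0 mm, so δP/P = 2.03/48.0 = 0.0422.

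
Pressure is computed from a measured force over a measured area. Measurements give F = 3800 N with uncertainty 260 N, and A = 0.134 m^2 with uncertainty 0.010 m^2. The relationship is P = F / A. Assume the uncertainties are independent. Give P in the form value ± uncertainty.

Products/powers → add relative errors in quadrature, weighted by exponent:
  (1·δF/F)² = (1×0.0684)² = 0.00468;  (-1·δA/A)² = (-1×0.0746)² = 0.00557
δP/P = √(0.0103) = 0.101
P = 28400 Pa, so δP = 0.101 × 28400 = 2870 Pa.

28400 ± 2870 Pa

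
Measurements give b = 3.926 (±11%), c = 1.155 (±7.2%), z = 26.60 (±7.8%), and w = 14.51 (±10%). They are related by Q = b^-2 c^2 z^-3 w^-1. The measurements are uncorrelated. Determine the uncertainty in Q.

Q is a product of powers, so relative uncertainties combine in quadrature:
  (-2·δb/b)² = (-2×0.110)² = 0.0484;  (2·δc/c)² = (2×0.0720)² = 0.0207;  (-3·δz/z)² = (-3×0.0780)² = 0.0548;  (-1·δw/w)² = (-1×0.100)² = 0.0100
δQ/Q = √(0.134) = 0.366
Q = 3.169e-07, so δQ = 0.366 × 3.169e-07 = 1.16e-07.

1.16e-07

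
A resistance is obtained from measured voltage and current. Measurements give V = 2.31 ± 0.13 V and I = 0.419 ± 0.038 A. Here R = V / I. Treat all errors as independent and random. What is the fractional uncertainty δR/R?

Products/powers → add relative errors in quadrature, weighted by exponent:
  (1·δV/V)² = (1×0.0563)² = 0.00317;  (-1·δI/I)² = (-1×0.0907)² = 0.00823
δR/R = √(0.0114) = 0.107

0.107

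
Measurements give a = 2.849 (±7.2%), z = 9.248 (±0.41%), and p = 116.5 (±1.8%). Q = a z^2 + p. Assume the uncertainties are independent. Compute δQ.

Let w = a·z^2 = 243.7. δw/w = √((1·δa/a)² + (2·δz/z)²) = √(0.00518 + 6.72e-05) = 0.0725, so δw = 17.7.
Q = w + p: δQ = √(δw² + δp²) = √(312 + 4.40) = 17.8

17.8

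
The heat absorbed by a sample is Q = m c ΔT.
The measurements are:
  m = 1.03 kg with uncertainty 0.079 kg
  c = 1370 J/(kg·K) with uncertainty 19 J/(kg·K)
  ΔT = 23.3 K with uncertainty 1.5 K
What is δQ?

3320 J

Since Q is a product/quotient, work with relative uncertainties:
  (1·δm/m)² = (1×0.0767)² = 0.00588;  (1·δc/c)² = (1×0.0139)² = 0.000192;  (1·δΔT/ΔT)² = (1×0.0644)² = 0.00414
δQ/Q = √(0.0102) = 0.101
Q = 32900 J, so δQ = 0.101 × 32900 = 3320 J.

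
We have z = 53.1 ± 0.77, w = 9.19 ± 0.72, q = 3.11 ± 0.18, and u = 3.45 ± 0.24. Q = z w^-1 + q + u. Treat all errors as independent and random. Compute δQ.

0.549

Let p = z·w^-1 = 5.78. δp/p = √((1·δz/z)² + (-1·δw/w)²) = √(0.000210 + 0.00614) = 0.0797, so δp = 0.460.
Q = p + q + u: δQ = √(δp² + δq² + δu²) = √(0.212 + 0.0324 + 0.0576) = 0.549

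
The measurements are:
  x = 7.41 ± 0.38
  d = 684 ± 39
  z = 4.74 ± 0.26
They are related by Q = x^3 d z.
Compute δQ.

Q is a product of powers, so relative uncertainties combine in quadrature:
  (3·δx/x)² = (3×0.0513)² = 0.0237;  (1·δd/d)² = (1×0.0570)² = 0.00325;  (1·δz/z)² = (1×0.0549)² = 0.00301
δQ/Q = √(0.0299) = 0.173
Q = 1.32e+06, so δQ = 0.173 × 1.32e+06 = 2.28e+05.

2.28e+05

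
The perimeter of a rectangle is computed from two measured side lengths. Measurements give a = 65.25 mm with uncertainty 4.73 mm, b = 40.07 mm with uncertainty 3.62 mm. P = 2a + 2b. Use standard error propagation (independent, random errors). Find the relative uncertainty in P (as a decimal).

Sums and differences: (δP)² = Σ (cᵢ δxᵢ)².
  (2·δa)² = 89.5;  (2·δb)² = 52.4
δP = √(142) = 11.9 mm
P = 210.6 mm, so δP/P = 11.9/210.6 = 0.0566.

0.0566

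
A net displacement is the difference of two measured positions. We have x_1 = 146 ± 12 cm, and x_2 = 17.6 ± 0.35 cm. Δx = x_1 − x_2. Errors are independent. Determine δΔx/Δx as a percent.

For a sum/difference, combine absolute errors in quadrature:
  (δx_1)² = 144;  (δx_2)² = 0.122
δΔx = √(144) = 12.0 cm
Δx = 128 cm, so δΔx/Δx = 12.0/128 = 0.0935.

9.35%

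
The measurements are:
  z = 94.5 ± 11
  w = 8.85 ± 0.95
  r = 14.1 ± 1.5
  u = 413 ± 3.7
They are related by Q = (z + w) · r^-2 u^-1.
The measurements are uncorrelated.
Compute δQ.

Let h = z + w = 103. δh = √(δz² + δw²) = √(121 + 0.902) = 11.0, so δh/h = 0.107.
Q is then a monomial in h, r, u:
δQ/Q = √((δh/h)² + (-2·δr/r)² + (-1·δu/u)²) = √(0.0114 + 0.0453 + 8.03e-05) = 0.238
Q = 0.00126, so δQ = 0.238 × 0.00126 = 0.000300.

0.000300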